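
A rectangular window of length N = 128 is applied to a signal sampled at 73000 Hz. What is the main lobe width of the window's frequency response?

For a rectangular window of length N,
the main lobe width in frequency is 2*f_s/N.
= 2*73000/128 = 9125/8 Hz
This determines the minimum frequency separation for resolving two sinusoids.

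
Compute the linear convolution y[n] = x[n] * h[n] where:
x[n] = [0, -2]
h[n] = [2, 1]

y[n] = sum_k x[k]*h[n-k]. Output length = len(x) + len(h) - 1 = 2 + 2 - 1 = 3.
y[0] = 0*2 = 0
y[1] = -2*2 + 0*1 = -4
y[2] = -2*1 = -2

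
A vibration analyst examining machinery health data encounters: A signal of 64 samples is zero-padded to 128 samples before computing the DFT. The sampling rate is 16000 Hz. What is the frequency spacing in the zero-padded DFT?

Original DFT: N = 64, resolution = f_s/N = 16000/64 = 250 Hz
Zero-padded DFT: N = 128, resolution = f_s/N = 16000/128 = 125 Hz
Zero-padding interpolates the spectrum (finer frequency grid)
but does NOT improve the true spectral resolution (ability to resolve close frequencies).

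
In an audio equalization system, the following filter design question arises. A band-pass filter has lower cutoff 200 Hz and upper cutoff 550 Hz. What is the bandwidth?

Bandwidth = f_high - f_low
= 550 Hz - 200 Hz = 350 Hz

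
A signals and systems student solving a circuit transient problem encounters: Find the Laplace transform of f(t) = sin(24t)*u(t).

Standard pair: sin(wt)*u(t) <-> w/(s^2+w^2)
With w = 24: L{sin(24t)*u(t)} = 24/(s^2+576)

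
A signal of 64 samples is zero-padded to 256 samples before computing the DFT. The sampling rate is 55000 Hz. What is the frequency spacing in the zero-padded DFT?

Original DFT: N = 64, resolution = f_s/N = 55000/64 = 6875/8 Hz
Zero-padded DFT: N = 256, resolution = f_s/N = 55000/256 = 6875/32 Hz
Zero-padding interpolates the spectrum (finer frequency grid)
but does NOT improve the true spectral resolution (ability to resolve close frequencies).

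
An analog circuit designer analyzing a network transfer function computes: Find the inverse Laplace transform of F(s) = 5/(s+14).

Standard pair: k/(s+a) <-> k*e^(-at)*u(t)
With k=5, a=14: f(t) = 5*e^(-14t)*u(t)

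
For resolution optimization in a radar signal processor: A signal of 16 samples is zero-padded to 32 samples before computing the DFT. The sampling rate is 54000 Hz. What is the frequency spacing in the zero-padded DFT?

Original DFT: N = 16, resolution = f_s/N = 54000/16 = 3375 Hz
Zero-padded DFT: N = 32, resolution = f_s/N = 54000/32 = 3375/2 Hz
Zero-padding interpolates the spectrum (finer frequency grid)
but does NOT improve the true spectral resolution (ability to resolve close frequencies).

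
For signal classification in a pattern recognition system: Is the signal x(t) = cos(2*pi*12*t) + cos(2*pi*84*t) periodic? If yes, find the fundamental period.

f1 = 12 Hz, f2 = 84 Hz
Period T1 = 1/12, T2 = 1/84
Ratio T1/T2 = 84/12, which is rational.
The signal is periodic with fundamental period T = 1/GCD(12,84) = 1/12 s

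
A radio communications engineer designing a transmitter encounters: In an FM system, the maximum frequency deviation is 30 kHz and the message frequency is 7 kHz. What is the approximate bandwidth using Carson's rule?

Carson's rule: BW = 2*(delta_f + f_m)
= 2*(30 + 7) kHz = 74 kHz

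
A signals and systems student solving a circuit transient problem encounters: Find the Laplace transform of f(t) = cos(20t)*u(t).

Standard pair: cos(wt)*u(t) <-> s/(s^2+w^2)
With w = 20: L{cos(20t)*u(t)} = s/(s^2+400)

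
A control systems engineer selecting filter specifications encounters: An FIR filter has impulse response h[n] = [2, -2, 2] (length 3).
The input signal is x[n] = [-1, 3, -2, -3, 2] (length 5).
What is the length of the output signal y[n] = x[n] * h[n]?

For linear convolution, the output length is:
len(y) = len(x) + len(h) - 1 = 5 + 3 - 1 = 7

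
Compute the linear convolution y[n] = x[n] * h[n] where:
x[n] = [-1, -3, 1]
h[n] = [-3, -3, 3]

y[n] = sum_k x[k]*h[n-k]. Output length = len(x) + len(h) - 1 = 3 + 3 - 1 = 5.
y[0] = -1*-3 = 3
y[1] = -3*-3 + -1*-3 = 12
y[2] = 1*-3 + -3*-3 + -1*3 = 3
y[3] = 1*-3 + -3*3 = -12
y[4] = 1*3 = 3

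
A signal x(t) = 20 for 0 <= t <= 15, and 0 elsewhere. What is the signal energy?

Energy = integral of |x(t)|^2 dt over the signal duration
= 20^2 * 15 = 400 * 15 = 6000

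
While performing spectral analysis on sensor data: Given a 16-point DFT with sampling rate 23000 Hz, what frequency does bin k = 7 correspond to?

The frequency of DFT bin k is: f_k = k * f_s / N
f_7 = 7 * 23000 / 16 = 20125/2 Hz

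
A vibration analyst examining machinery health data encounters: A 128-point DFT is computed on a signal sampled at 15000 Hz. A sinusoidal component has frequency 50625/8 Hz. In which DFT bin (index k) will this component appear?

DFT frequency resolution = f_s/N = 15000/128 = 1875/16 Hz
Bin index k = f_signal / resolution = 50625/8 / 1875/16 = 54
The signal frequency 50625/8 Hz falls in DFT bin k = 54.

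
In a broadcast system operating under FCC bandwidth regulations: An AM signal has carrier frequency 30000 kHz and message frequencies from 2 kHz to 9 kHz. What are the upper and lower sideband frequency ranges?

Upper sideband (USB) = fc + [fm_low, fm_high] = 30000 + [2, 9] = [30002, 30009] kHz
Lower sideband (LSB) = fc - [fm_high, fm_low] = 30000 - [9, 2] = [29991, 29998] kHz
Total occupied spectrum: 29991 kHz to 30009 kHz (plus carrier at 30000 kHz)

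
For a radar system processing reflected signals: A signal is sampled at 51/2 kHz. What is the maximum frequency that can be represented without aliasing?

The maximum frequency that can be represented without aliasing
is the Nyquist frequency: f_max = f_s / 2 = 51/2 kHz / 2 = 51/4 kHz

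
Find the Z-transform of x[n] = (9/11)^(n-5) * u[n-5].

Time-shifting property: if X(z) = Z{x[n]}, then Z{x[n-d]} = z^(-d) * X(z)
X(z) = z/(z - 9/11) for x[n] = (9/11)^n * u[n]
Z{x[n-5]} = z^(-5) * z/(z - 9/11) = z^(-4)/(z - 9/11)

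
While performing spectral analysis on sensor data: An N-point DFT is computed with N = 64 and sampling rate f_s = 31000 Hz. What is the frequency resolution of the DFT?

DFT frequency resolution = f_s / N
= 31000 / 64 = 3875/8 Hz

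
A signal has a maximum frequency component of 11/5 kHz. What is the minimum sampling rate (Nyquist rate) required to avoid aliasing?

By the Nyquist-Shannon sampling theorem,
the minimum sampling rate (Nyquist rate) must be at least 2 * f_max.
Nyquist rate = 2 * 11/5 kHz = 22/5 kHz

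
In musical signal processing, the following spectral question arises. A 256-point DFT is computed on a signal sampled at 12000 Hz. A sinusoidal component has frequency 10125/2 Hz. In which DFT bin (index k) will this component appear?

DFT frequency resolution = f_s/N = 12000/256 = 375/8 Hz
Bin index k = f_signal / resolution = 10125/2 / 375/8 = 108
The signal frequency 10125/2 Hz falls in DFT bin k = 108.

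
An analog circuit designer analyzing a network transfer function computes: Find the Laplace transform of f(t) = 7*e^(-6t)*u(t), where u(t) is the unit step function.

Standard Laplace transform pair:
e^(-at)*u(t) <-> 1/(s+a)
With a = 6: L{7*e^(-6t)*u(t)} = 7/(s+6), ROC: Re(s) > -6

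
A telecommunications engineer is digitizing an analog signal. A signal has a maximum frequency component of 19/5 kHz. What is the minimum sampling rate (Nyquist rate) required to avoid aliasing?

By the Nyquist-Shannon sampling theorem,
the minimum sampling rate (Nyquist rate) must be at least 2 * f_max.
Nyquist rate = 2 * 19/5 kHz = 38/5 kHz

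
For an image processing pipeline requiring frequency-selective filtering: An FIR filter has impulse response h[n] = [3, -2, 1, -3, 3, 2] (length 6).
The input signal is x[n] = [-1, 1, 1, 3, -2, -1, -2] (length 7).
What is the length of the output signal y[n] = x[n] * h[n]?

For linear convolution, the output length is:
len(y) = len(x) + len(h) - 1 = 7 + 6 - 1 = 12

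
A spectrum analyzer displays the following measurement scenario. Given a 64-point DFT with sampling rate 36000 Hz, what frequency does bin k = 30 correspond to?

The frequency of DFT bin k is: f_k = k * f_s / N
f_30 = 30 * 36000 / 64 = 16875 Hz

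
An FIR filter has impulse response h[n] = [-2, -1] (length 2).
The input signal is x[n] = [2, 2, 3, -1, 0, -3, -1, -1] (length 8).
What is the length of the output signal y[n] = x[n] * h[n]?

For linear convolution, the output length is:
len(y) = len(x) + len(h) - 1 = 8 + 2 - 1 = 9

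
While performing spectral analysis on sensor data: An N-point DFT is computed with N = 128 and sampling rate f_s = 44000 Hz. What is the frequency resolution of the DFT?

DFT frequency resolution = f_s / N
= 44000 / 128 = 1375/4 Hz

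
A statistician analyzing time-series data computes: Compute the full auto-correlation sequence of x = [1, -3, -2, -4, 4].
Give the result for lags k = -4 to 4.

r_xx[k] = sum_m x[m]*x[m+k], indexed from 0, for k = -4 to 4:
  r_xx[-4] = x[4]*x[0] = 4
  r_xx[-3] = x[3]*x[0] + x[4]*x[1] = -16
  r_xx[-2] = x[2]*x[0] + x[3]*x[1] + x[4]*x[2] = 2
  r_xx[-1] = x[1]*x[0] + x[2]*x[1] + x[3]*x[2] + x[4]*x[3] = -5
  r_xx[0] = x[0]*x[0] + x[1]*x[1] + x[2]*x[2] + x[3]*x[3] + x[4]*x[4] = 46
  r_xx[1] = x[0]*x[1] + x[1]*x[2] + x[2]*x[3] + x[3]*x[4] = -5
  r_xx[2] = x[0]*x[2] + x[1]*x[3] + x[2]*x[4] = 2
  r_xx[3] = x[0]*x[3] + x[1]*x[4] = -16
  r_xx[4] = x[0]*x[4] = 4
r_xx = [4, -16, 2, -5, 46, -5, 2, -16, 4]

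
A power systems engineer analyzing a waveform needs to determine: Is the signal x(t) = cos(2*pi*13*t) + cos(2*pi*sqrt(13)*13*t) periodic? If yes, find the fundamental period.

f1 = 13 Hz, f2 = 13*sqrt(13) Hz
Ratio f2/f1 = sqrt(13), which is irrational.
Since the frequency ratio is irrational, no common period exists.
The signal is not periodic.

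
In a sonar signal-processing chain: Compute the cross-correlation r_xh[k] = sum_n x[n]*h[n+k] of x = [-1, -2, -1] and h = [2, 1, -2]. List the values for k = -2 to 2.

Both sequences indexed from 0 and zero outside their support.
Lags with overlap: k = -2 to 2.
  r_xh[-2] = x[2]*h[0] = -2
  r_xh[-1] = x[1]*h[0] + x[2]*h[1] = -5
  r_xh[0] = x[0]*h[0] + x[1]*h[1] + x[2]*h[2] = -2
  r_xh[1] = x[0]*h[1] + x[1]*h[2] = 3
  r_xh[2] = x[0]*h[2] = 2
r_xh = [-2, -5, -2, 3, 2] (for k = -2, ..., 2)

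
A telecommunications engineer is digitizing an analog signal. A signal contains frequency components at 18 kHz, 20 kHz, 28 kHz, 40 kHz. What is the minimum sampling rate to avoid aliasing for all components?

The highest frequency component is f_max = 40 kHz.
Nyquist rate = 2 * f_max = 2 * 40 kHz = 80 kHz.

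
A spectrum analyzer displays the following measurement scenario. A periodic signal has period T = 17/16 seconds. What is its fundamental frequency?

The fundamental frequency is the reciprocal of the period.
f = 1/T = 1/(17/16) = 16/17 Hz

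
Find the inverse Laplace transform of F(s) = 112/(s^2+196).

Standard pair: w/(s^2+w^2) <-> sin(wt)*u(t)
Recognize w^2 = 196, so w = 14; numerator 112 = 8*14.
f(t) = 8*sin(14t)*u(t)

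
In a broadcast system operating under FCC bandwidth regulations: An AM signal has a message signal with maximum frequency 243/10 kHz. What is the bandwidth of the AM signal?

In AM (double-sideband), the bandwidth is twice the message frequency.
BW = 2 * f_m = 2 * 243/10 kHz = 243/5 kHz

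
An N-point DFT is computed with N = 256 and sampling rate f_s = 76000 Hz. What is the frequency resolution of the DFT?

DFT frequency resolution = f_s / N
= 76000 / 256 = 2375/8 Hz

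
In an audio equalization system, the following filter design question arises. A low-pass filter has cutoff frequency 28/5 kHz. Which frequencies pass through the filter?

A low-pass filter passes all frequencies below the cutoff frequency 28/5 kHz and attenuates higher frequencies.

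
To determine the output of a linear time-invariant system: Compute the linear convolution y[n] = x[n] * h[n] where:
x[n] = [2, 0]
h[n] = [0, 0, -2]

y[n] = sum_k x[k]*h[n-k]. Output length = len(x) + len(h) - 1 = 2 + 3 - 1 = 4.
y[0] = 2*0 = 0
y[1] = 0*0 + 2*0 = 0
y[2] = 0*0 + 2*-2 = -4
y[3] = 0*-2 = 0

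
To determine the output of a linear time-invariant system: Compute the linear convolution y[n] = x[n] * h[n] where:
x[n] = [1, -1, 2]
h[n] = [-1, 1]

y[n] = sum_k x[k]*h[n-k]. Output length = len(x) + len(h) - 1 = 3 + 2 - 1 = 4.
y[0] = 1*-1 = -1
y[1] = -1*-1 + 1*1 = 2
y[2] = 2*-1 + -1*1 = -3
y[3] = 2*1 = 2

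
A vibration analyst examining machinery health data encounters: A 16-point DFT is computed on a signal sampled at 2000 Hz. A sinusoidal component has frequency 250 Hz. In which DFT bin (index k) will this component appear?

DFT frequency resolution = f_s/N = 2000/16 = 125 Hz
Bin index k = f_signal / resolution = 250 / 125 = 2
The signal frequency 250 Hz falls in DFT bin k = 2.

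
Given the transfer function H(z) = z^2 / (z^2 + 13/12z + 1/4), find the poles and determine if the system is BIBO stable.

Poles are roots of the denominator: z^2 + 13/12z + 1/4 = 0.
Quadratic formula: z = [-(13/12) +/- sqrt((13/12)^2 - 4*(1/4))] / 2
Discriminant = 169/144 - 1 = 25/144; sqrt = 5/12.
z = (-13/12 +/- 5/12) / 2 => z = -1/3 or z = -3/4.
|p1| = 3/4, |p2| = 1/3.
For BIBO stability, all poles must lie inside the unit circle (|p| < 1).
System is STABLE since both |p| < 1.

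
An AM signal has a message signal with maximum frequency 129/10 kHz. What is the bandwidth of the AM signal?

In AM (double-sideband), the bandwidth is twice the message frequency.
BW = 2 * f_m = 2 * 129/10 kHz = 129/5 kHz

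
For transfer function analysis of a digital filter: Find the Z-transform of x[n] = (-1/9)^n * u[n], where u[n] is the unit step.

The Z-transform of a^n * u[n] is z/(z-a) for |z| > |a|.
Here a = -1/9, so X(z) = z/(z - (-1/9)) = 9z/(9z + 1)
ROC: |z| > 1/9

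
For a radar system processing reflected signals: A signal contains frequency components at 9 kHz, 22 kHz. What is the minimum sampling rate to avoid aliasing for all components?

The highest frequency component is f_max = 22 kHz.
Nyquist rate = 2 * f_max = 2 * 22 kHz = 44 kHz.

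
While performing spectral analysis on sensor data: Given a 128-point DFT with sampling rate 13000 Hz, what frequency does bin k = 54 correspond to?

The frequency of DFT bin k is: f_k = k * f_s / N
f_54 = 54 * 13000 / 128 = 43875/8 Hz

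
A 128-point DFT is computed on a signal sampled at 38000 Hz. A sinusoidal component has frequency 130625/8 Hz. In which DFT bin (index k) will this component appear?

DFT frequency resolution = f_s/N = 38000/128 = 2375/8 Hz
Bin index k = f_signal / resolution = 130625/8 / 2375/8 = 55
The signal frequency 130625/8 Hz falls in DFT bin k = 55.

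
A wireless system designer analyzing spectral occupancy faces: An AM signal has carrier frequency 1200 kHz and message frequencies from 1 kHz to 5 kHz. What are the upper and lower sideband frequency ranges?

Upper sideband (USB) = fc + [fm_low, fm_high] = 1200 + [1, 5] = [1201, 1205] kHz
Lower sideband (LSB) = fc - [fm_high, fm_low] = 1200 - [5, 1] = [1195, 1199] kHz
Total occupied spectrum: 1195 kHz to 1205 kHz (plus carrier at 1200 kHz)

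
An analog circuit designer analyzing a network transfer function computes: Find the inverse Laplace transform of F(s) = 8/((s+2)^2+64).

Standard pair: w/((s+a)^2+w^2) <-> e^(-at)*sin(wt)*u(t)
With a=2, w=8: f(t) = e^(-2t)*sin(8t)*u(t)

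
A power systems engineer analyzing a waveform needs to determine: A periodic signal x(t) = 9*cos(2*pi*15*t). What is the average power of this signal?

Average power of A*cos(wt) is A^2/2.
P = 9^2 / 2 = 81/2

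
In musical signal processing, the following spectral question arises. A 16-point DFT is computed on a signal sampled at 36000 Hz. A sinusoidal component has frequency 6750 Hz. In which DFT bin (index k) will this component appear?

DFT frequency resolution = f_s/N = 36000/16 = 2250 Hz
Bin index k = f_signal / resolution = 6750 / 2250 = 3
The signal frequency 6750 Hz falls in DFT bin k = 3.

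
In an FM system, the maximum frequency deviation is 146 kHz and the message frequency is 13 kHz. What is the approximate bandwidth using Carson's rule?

Carson's rule: BW = 2*(delta_f + f_m)
= 2*(146 + 13) kHz = 318 kHz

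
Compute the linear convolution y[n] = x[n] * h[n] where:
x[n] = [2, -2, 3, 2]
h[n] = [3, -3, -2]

y[n] = sum_k x[k]*h[n-k]. Output length = len(x) + len(h) - 1 = 4 + 3 - 1 = 6.
y[0] = 2*3 = 6
y[1] = -2*3 + 2*-3 = -12
y[2] = 3*3 + -2*-3 + 2*-2 = 11
y[3] = 2*3 + 3*-3 + -2*-2 = 1
y[4] = 2*-3 + 3*-2 = -12
y[5] = 2*-2 = -4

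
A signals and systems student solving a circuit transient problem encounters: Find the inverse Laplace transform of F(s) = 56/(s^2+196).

Standard pair: w/(s^2+w^2) <-> sin(wt)*u(t)
Recognize w^2 = 196, so w = 14; numerator 56 = 4*14.
f(t) = 4*sin(14t)*u(t)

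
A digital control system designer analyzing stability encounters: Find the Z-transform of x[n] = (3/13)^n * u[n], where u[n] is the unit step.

The Z-transform of a^n * u[n] is z/(z-a) for |z| > |a|.
Here a = 3/13, so X(z) = z/(z - (3/13)) = 13z/(13z - 3)
ROC: |z| > 3/13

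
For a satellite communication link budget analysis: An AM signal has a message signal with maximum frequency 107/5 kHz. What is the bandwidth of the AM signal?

In AM (double-sideband), the bandwidth is twice the message frequency.
BW = 2 * f_m = 2 * 107/5 kHz = 214/5 kHz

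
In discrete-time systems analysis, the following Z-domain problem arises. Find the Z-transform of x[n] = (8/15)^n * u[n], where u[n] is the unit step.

The Z-transform of a^n * u[n] is z/(z-a) for |z| > |a|.
Here a = 8/15, so X(z) = z/(z - (8/15)) = 15z/(15z - 8)
ROC: |z| > 8/15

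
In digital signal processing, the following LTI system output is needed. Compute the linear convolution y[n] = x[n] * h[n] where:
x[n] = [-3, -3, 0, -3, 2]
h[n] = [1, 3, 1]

y[n] = sum_k x[k]*h[n-k]. Output length = len(x) + len(h) - 1 = 5 + 3 - 1 = 7.
y[0] = -3*1 = -3
y[1] = -3*1 + -3*3 = -12
y[2] = 0*1 + -3*3 + -3*1 = -12
y[3] = -3*1 + 0*3 + -3*1 = -6
y[4] = 2*1 + -3*3 + 0*1 = -7
y[5] = 2*3 + -3*1 = 3
y[6] = 2*1 = 2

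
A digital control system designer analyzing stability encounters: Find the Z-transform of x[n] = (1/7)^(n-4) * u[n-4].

Time-shifting property: if X(z) = Z{x[n]}, then Z{x[n-d]} = z^(-d) * X(z)
X(z) = z/(z - 1/7) for x[n] = (1/7)^n * u[n]
Z{x[n-4]} = z^(-4) * z/(z - 1/7) = z^(-3)/(z - 1/7)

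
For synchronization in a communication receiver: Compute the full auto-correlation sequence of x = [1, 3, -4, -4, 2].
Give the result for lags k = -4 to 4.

r_xx[k] = sum_m x[m]*x[m+k], indexed from 0, for k = -4 to 4:
  r_xx[-4] = x[4]*x[0] = 2
  r_xx[-3] = x[3]*x[0] + x[4]*x[1] = 2
  r_xx[-2] = x[2]*x[0] + x[3]*x[1] + x[4]*x[2] = -24
  r_xx[-1] = x[1]*x[0] + x[2]*x[1] + x[3]*x[2] + x[4]*x[3] = -1
  r_xx[0] = x[0]*x[0] + x[1]*x[1] + x[2]*x[2] + x[3]*x[3] + x[4]*x[4] = 46
  r_xx[1] = x[0]*x[1] + x[1]*x[2] + x[2]*x[3] + x[3]*x[4] = -1
  r_xx[2] = x[0]*x[2] + x[1]*x[3] + x[2]*x[4] = -24
  r_xx[3] = x[0]*x[3] + x[1]*x[4] = 2
  r_xx[4] = x[0]*x[4] = 2
r_xx = [2, 2, -24, -1, 46, -1, -24, 2, 2]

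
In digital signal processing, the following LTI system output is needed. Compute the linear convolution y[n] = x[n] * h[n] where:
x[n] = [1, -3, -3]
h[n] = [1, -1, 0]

y[n] = sum_k x[k]*h[n-k]. Output length = len(x) + len(h) - 1 = 3 + 3 - 1 = 5.
y[0] = 1*1 = 1
y[1] = -3*1 + 1*-1 = -4
y[2] = -3*1 + -3*-1 + 1*0 = 0
y[3] = -3*-1 + -3*0 = 3
y[4] = -3*0 = 0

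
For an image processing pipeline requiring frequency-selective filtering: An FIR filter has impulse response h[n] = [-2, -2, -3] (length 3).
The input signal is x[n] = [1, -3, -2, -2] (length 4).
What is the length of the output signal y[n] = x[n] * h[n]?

For linear convolution, the output length is:
len(y) = len(x) + len(h) - 1 = 4 + 3 - 1 = 6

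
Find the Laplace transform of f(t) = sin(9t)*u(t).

Standard pair: sin(wt)*u(t) <-> w/(s^2+w^2)
With w = 9: L{sin(9t)*u(t)} = 9/(s^2+81)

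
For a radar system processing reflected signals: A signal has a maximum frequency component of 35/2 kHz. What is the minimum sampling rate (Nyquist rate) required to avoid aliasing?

By the Nyquist-Shannon sampling theorem,
the minimum sampling rate (Nyquist rate) must be at least 2 * f_max.
Nyquist rate = 2 * 35/2 kHz = 35 kHz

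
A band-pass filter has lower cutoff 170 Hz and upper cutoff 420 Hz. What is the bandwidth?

Bandwidth = f_high - f_low
= 420 Hz - 170 Hz = 250 Hz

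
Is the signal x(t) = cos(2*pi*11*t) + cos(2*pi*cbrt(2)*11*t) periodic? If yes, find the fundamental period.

f1 = 11 Hz, f2 = 11*cbrt(2) Hz
Ratio f2/f1 = cbrt(2), which is irrational.
Since the frequency ratio is irrational, no common period exists.
The signal is not periodic.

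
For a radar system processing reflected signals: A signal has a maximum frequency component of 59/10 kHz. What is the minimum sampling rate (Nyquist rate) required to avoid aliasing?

By the Nyquist-Shannon sampling theorem,
the minimum sampling rate (Nyquist rate) must be at least 2 * f_max.
Nyquist rate = 2 * 59/10 kHz = 59/5 kHz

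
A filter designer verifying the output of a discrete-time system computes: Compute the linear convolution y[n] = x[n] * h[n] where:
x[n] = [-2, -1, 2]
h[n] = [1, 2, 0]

y[n] = sum_k x[k]*h[n-k]. Output length = len(x) + len(h) - 1 = 3 + 3 - 1 = 5.
y[0] = -2*1 = -2
y[1] = -1*1 + -2*2 = -5
y[2] = 2*1 + -1*2 + -2*0 = 0
y[3] = 2*2 + -1*0 = 4
y[4] = 2*0 = 0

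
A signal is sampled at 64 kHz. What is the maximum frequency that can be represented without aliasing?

The maximum frequency that can be represented without aliasing
is the Nyquist frequency: f_max = f_s / 2 = 64 kHz / 2 = 32 kHz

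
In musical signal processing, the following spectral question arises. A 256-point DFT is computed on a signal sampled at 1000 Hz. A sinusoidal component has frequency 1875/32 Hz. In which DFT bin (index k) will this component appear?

DFT frequency resolution = f_s/N = 1000/256 = 125/32 Hz
Bin index k = f_signal / resolution = 1875/32 / 125/32 = 15
The signal frequency 1875/32 Hz falls in DFT bin k = 15.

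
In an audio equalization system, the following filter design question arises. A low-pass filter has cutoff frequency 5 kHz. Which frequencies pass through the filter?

A low-pass filter passes all frequencies below the cutoff frequency 5 kHz and attenuates higher frequencies.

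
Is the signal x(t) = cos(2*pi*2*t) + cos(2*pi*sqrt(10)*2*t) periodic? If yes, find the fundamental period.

f1 = 2 Hz, f2 = 2*sqrt(10) Hz
Ratio f2/f1 = sqrt(10), which is irrational.
Since the frequency ratio is irrational, no common period exists.
The signal is not periodic.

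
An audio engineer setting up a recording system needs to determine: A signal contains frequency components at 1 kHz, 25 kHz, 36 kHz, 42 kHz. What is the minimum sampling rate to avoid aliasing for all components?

The highest frequency component is f_max = 42 kHz.
Nyquist rate = 2 * f_max = 2 * 42 kHz = 84 kHz.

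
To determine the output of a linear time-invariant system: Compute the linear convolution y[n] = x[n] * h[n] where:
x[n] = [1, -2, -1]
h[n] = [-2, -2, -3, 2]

y[n] = sum_k x[k]*h[n-k]. Output length = len(x) + len(h) - 1 = 3 + 4 - 1 = 6.
y[0] = 1*-2 = -2
y[1] = -2*-2 + 1*-2 = 2
y[2] = -1*-2 + -2*-2 + 1*-3 = 3
y[3] = -1*-2 + -2*-3 + 1*2 = 10
y[4] = -1*-3 + -2*2 = -1
y[5] = -1*2 = -2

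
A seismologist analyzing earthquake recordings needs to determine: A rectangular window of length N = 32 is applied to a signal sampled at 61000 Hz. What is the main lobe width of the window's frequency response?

For a rectangular window of length N,
the main lobe width in frequency is 2*f_s/N.
= 2*61000/32 = 7625/2 Hz
This determines the minimum frequency separation for resolving two sinusoids.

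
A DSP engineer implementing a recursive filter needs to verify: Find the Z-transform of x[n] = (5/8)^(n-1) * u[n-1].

Time-shifting property: if X(z) = Z{x[n]}, then Z{x[n-d]} = z^(-d) * X(z)
X(z) = z/(z - 5/8) for x[n] = (5/8)^n * u[n]
Z{x[n-1]} = z^(-1) * z/(z - 5/8) = 1/(z - 5/8)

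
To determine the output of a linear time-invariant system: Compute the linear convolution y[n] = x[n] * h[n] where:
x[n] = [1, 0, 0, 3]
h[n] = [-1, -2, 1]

y[n] = sum_k x[k]*h[n-k]. Output length = len(x) + len(h) - 1 = 4 + 3 - 1 = 6.
y[0] = 1*-1 = -1
y[1] = 0*-1 + 1*-2 = -2
y[2] = 0*-1 + 0*-2 + 1*1 = 1
y[3] = 3*-1 + 0*-2 + 0*1 = -3
y[4] = 3*-2 + 0*1 = -6
y[5] = 3*1 = 3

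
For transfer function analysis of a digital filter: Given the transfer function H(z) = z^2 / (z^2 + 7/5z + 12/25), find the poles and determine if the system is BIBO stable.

Poles are roots of the denominator: z^2 + 7/5z + 12/25 = 0.
Quadratic formula: z = [-(7/5) +/- sqrt((7/5)^2 - 4*(12/25))] / 2
Discriminant = 49/25 - 48/25 = 1/25; sqrt = 1/5.
z = (-7/5 +/- 1/5) / 2 => z = -3/5 or z = -4/5.
|p1| = 4/5, |p2| = 3/5.
For BIBO stability, all poles must lie inside the unit circle (|p| < 1).
System is STABLE since both |p| < 1.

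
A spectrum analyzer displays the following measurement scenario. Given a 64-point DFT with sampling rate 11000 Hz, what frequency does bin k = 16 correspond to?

The frequency of DFT bin k is: f_k = k * f_s / N
f_16 = 16 * 11000 / 64 = 2750 Hz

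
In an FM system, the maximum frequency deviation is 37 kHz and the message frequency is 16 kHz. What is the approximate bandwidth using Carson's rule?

Carson's rule: BW = 2*(delta_f + f_m)
= 2*(37 + 16) kHz = 106 kHz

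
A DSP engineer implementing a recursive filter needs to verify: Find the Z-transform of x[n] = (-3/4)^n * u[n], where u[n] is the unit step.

The Z-transform of a^n * u[n] is z/(z-a) for |z| > |a|.
Here a = -3/4, so X(z) = z/(z - (-3/4)) = 4z/(4z + 3)
ROC: |z| > 3/4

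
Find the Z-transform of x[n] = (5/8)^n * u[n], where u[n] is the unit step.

The Z-transform of a^n * u[n] is z/(z-a) for |z| > |a|.
Here a = 5/8, so X(z) = z/(z - (5/8)) = 8z/(8z - 5)
ROC: |z| > 5/8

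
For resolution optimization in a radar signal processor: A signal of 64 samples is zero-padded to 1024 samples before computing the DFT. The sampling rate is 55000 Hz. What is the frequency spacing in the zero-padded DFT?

Original DFT: N = 64, resolution = f_s/N = 55000/64 = 6875/8 Hz
Zero-padded DFT: N = 1024, resolution = f_s/N = 55000/1024 = 6875/128 Hz
Zero-padding interpolates the spectrum (finer frequency grid)
but does NOT improve the true spectral resolution (ability to resolve close frequencies).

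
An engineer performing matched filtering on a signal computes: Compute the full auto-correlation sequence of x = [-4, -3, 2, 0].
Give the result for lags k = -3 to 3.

r_xx[k] = sum_m x[m]*x[m+k], indexed from 0, for k = -3 to 3:
  r_xx[-3] = x[3]*x[0] = 0
  r_xx[-2] = x[2]*x[0] + x[3]*x[1] = -8
  r_xx[-1] = x[1]*x[0] + x[2]*x[1] + x[3]*x[2] = 6
  r_xx[0] = x[0]*x[0] + x[1]*x[1] + x[2]*x[2] + x[3]*x[3] = 29
  r_xx[1] = x[0]*x[1] + x[1]*x[2] + x[2]*x[3] = 6
  r_xx[2] = x[0]*x[2] + x[1]*x[3] = -8
  r_xx[3] = x[0]*x[3] = 0
r_xx = [0, -8, 6, 29, 6, -8, 0]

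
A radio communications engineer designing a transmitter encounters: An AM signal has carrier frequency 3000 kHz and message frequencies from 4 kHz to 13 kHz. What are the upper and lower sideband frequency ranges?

Upper sideband (USB) = fc + [fm_low, fm_high] = 3000 + [4, 13] = [3004, 3013] kHz
Lower sideband (LSB) = fc - [fm_high, fm_low] = 3000 - [13, 4] = [2987, 2996] kHz
Total occupied spectrum: 2987 kHz to 3013 kHz (plus carrier at 3000 kHz)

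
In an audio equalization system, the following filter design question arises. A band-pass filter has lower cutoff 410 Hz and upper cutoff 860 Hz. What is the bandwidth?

Bandwidth = f_high - f_low
= 860 Hz - 410 Hz = 450 Hz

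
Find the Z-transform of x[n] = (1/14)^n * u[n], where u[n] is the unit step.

The Z-transform of a^n * u[n] is z/(z-a) for |z| > |a|.
Here a = 1/14, so X(z) = z/(z - (1/14)) = 14z/(14z - 1)
ROC: |z| > 1/14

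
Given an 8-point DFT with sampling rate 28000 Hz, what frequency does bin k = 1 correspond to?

The frequency of DFT bin k is: f_k = k * f_s / N
f_1 = 1 * 28000 / 8 = 3500 Hz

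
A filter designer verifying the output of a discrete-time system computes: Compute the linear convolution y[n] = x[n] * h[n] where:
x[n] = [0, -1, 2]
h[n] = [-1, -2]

y[n] = sum_k x[k]*h[n-k]. Output length = len(x) + len(h) - 1 = 3 + 2 - 1 = 4.
y[0] = 0*-1 = 0
y[1] = -1*-1 + 0*-2 = 1
y[2] = 2*-1 + -1*-2 = 0
y[3] = 2*-2 = -4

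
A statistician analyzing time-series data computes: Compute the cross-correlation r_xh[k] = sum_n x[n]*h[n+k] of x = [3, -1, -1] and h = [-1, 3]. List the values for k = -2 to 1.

Both sequences indexed from 0 and zero outside their support.
Lags with overlap: k = -2 to 1.
  r_xh[-2] = x[2]*h[0] = 1
  r_xh[-1] = x[1]*h[0] + x[2]*h[1] = -2
  r_xh[0] = x[0]*h[0] + x[1]*h[1] = -6
  r_xh[1] = x[0]*h[1] = 9
r_xh = [1, -2, -6, 9] (for k = -2, ..., 1)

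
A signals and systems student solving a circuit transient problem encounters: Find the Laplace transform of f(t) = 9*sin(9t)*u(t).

Standard pair: sin(wt)*u(t) <-> w/(s^2+w^2)
With w = 9: L{9*sin(9t)*u(t)} = 81/(s^2+81)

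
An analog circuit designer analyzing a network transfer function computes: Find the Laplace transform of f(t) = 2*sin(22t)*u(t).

Standard pair: sin(wt)*u(t) <-> w/(s^2+w^2)
With w = 22: L{2*sin(22t)*u(t)} = 44/(s^2+484)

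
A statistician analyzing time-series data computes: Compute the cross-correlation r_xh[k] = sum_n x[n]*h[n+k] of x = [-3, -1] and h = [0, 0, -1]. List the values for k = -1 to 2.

Both sequences indexed from 0 and zero outside their support.
Lags with overlap: k = -1 to 2.
  r_xh[-1] = x[1]*h[0] = 0
  r_xh[0] = x[0]*h[0] + x[1]*h[1] = 0
  r_xh[1] = x[0]*h[1] + x[1]*h[2] = 1
  r_xh[2] = x[0]*h[2] = 3
r_xh = [0, 0, 1, 3] (for k = -1, ..., 2)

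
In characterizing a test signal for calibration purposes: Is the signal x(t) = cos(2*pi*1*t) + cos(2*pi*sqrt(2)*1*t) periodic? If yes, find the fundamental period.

f1 = 1 Hz, f2 = 1*sqrt(2) Hz
Ratio f2/f1 = sqrt(2), which is irrational.
Since the frequency ratio is irrational, no common period exists.
The signal is not periodic.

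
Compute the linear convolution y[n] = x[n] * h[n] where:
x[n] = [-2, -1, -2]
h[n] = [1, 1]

y[n] = sum_k x[k]*h[n-k]. Output length = len(x) + len(h) - 1 = 3 + 2 - 1 = 4.
y[0] = -2*1 = -2
y[1] = -1*1 + -2*1 = -3
y[2] = -2*1 + -1*1 = -3
y[3] = -2*1 = -2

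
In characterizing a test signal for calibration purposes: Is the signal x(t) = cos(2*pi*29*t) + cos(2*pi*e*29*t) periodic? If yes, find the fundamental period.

f1 = 29 Hz, f2 = 29*e Hz
Ratio f2/f1 = e, which is irrational.
Since the frequency ratio is irrational, no common period exists.
The signal is not periodic.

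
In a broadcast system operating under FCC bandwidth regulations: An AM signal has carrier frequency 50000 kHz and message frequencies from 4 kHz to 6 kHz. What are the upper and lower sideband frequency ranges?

Upper sideband (USB) = fc + [fm_low, fm_high] = 50000 + [4, 6] = [50004, 50006] kHz
Lower sideband (LSB) = fc - [fm_high, fm_low] = 50000 - [6, 4] = [49994, 49996] kHz
Total occupied spectrum: 49994 kHz to 50006 kHz (plus carrier at 50000 kHz)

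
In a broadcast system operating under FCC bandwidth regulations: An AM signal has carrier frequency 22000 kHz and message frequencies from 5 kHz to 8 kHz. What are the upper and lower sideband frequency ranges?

Upper sideband (USB) = fc + [fm_low, fm_high] = 22000 + [5, 8] = [22005, 22008] kHz
Lower sideband (LSB) = fc - [fm_high, fm_low] = 22000 - [8, 5] = [21992, 21995] kHz
Total occupied spectrum: 21992 kHz to 22008 kHz (plus carrier at 22000 kHz)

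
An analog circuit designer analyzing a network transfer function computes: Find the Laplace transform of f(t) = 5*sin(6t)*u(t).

Standard pair: sin(wt)*u(t) <-> w/(s^2+w^2)
With w = 6: L{5*sin(6t)*u(t)} = 30/(s^2+36)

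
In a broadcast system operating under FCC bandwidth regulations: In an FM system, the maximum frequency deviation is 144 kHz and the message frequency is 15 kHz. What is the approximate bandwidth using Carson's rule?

Carson's rule: BW = 2*(delta_f + f_m)
= 2*(144 + 15) kHz = 318 kHz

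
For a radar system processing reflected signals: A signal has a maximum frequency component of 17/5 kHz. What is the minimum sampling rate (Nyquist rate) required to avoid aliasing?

By the Nyquist-Shannon sampling theorem,
the minimum sampling rate (Nyquist rate) must be at least 2 * f_max.
Nyquist rate = 2 * 17/5 kHz = 34/5 kHz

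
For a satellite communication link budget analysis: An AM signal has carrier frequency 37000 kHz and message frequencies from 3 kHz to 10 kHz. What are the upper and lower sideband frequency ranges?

Upper sideband (USB) = fc + [fm_low, fm_high] = 37000 + [3, 10] = [37003, 37010] kHz
Lower sideband (LSB) = fc - [fm_high, fm_low] = 37000 - [10, 3] = [36990, 36997] kHz
Total occupied spectrum: 36990 kHz to 37010 kHz (plus carrier at 37000 kHz)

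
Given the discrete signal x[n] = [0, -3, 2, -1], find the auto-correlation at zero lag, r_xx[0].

The auto-correlation at zero lag r_xx[0] equals the signal energy.
r_xx[0] = sum of x[n]^2 = 0^2 + (-3)^2 + 2^2 + (-1)^2
= 0 + 9 + 4 + 1 = 14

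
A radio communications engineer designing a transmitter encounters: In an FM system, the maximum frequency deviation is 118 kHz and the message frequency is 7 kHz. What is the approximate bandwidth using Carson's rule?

Carson's rule: BW = 2*(delta_f + f_m)
= 2*(118 + 7) kHz = 250 kHz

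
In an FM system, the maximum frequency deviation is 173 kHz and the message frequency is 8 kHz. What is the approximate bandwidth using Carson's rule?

Carson's rule: BW = 2*(delta_f + f_m)
= 2*(173 + 8) kHz = 362 kHz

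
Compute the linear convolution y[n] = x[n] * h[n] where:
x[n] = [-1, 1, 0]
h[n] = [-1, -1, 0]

y[n] = sum_k x[k]*h[n-k]. Output length = len(x) + len(h) - 1 = 3 + 3 - 1 = 5.
y[0] = -1*-1 = 1
y[1] = 1*-1 + -1*-1 = 0
y[2] = 0*-1 + 1*-1 + -1*0 = -1
y[3] = 0*-1 + 1*0 = 0
y[4] = 0*0 = 0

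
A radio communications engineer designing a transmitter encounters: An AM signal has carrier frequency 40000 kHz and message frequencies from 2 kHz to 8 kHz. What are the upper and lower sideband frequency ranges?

Upper sideband (USB) = fc + [fm_low, fm_high] = 40000 + [2, 8] = [40002, 40008] kHz
Lower sideband (LSB) = fc - [fm_high, fm_low] = 40000 - [8, 2] = [39992, 39998] kHz
Total occupied spectrum: 39992 kHz to 40008 kHz (plus carrier at 40000 kHz)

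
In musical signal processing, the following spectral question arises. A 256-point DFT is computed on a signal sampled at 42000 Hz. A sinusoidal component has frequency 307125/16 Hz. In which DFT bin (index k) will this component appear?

DFT frequency resolution = f_s/N = 42000/256 = 2625/16 Hz
Bin index k = f_signal / resolution = 307125/16 / 2625/16 = 117
The signal frequency 307125/16 Hz falls in DFT bin k = 117.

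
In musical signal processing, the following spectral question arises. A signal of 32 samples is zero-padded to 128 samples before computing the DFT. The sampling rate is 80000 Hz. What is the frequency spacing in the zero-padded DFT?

Original DFT: N = 32, resolution = f_s/N = 80000/32 = 2500 Hz
Zero-padded DFT: N = 128, resolution = f_s/N = 80000/128 = 625 Hz
Zero-padding interpolates the spectrum (finer frequency grid)
but does NOT improve the true spectral resolution (ability to resolve close frequencies).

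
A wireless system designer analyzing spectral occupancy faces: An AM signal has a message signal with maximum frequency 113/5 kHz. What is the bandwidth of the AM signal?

In AM (double-sideband), the bandwidth is twice the message frequency.
BW = 2 * f_m = 2 * 113/5 kHz = 226/5 kHz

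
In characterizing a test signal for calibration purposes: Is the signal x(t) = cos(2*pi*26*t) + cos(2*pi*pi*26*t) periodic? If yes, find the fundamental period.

f1 = 26 Hz, f2 = 26*pi Hz
Ratio f2/f1 = pi, which is irrational.
Since the frequency ratio is irrational, no common period exists.
The signal is not periodic.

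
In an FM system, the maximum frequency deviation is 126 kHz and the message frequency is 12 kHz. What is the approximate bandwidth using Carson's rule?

Carson's rule: BW = 2*(delta_f + f_m)
= 2*(126 + 12) kHz = 276 kHz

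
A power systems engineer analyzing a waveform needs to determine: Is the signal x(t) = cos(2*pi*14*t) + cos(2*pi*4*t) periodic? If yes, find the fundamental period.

f1 = 14 Hz, f2 = 4 Hz
Period T1 = 1/14, T2 = 1/4
Ratio T1/T2 = 4/14, which is rational.
The signal is periodic with fundamental period T = 1/GCD(14,4) = 1/2 s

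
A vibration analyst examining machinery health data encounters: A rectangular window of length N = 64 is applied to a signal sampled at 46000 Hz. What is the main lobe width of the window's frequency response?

For a rectangular window of length N,
the main lobe width in frequency is 2*f_s/N.
= 2*46000/64 = 2875/2 Hz
This determines the minimum frequency separation for resolving two sinusoids.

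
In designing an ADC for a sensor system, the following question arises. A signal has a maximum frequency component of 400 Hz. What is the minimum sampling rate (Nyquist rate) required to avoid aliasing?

By the Nyquist-Shannon sampling theorem,
the minimum sampling rate (Nyquist rate) must be at least 2 * f_max.
Nyquist rate = 2 * 400 Hz = 800 Hz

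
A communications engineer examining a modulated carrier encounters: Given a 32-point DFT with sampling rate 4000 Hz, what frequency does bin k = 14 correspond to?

The frequency of DFT bin k is: f_k = k * f_s / N
f_14 = 14 * 4000 / 32 = 1750 Hz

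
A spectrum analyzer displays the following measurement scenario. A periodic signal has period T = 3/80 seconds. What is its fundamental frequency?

The fundamental frequency is the reciprocal of the period.
f = 1/T = 1/(3/80) = 80/3 Hz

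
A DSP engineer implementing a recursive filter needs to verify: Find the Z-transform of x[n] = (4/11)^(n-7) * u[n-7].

Time-shifting property: if X(z) = Z{x[n]}, then Z{x[n-d]} = z^(-d) * X(z)
X(z) = z/(z - 4/11) for x[n] = (4/11)^n * u[n]
Z{x[n-7]} = z^(-7) * z/(z - 4/11) = z^(-6)/(z - 4/11)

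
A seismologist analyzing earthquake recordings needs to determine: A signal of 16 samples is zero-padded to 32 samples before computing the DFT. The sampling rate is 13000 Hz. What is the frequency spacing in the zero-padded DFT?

Original DFT: N = 16, resolution = f_s/N = 13000/16 = 1625/2 Hz
Zero-padded DFT: N = 32, resolution = f_s/N = 13000/32 = 1625/4 Hz
Zero-padding interpolates the spectrum (finer frequency grid)
but does NOT improve the true spectral resolution (ability to resolve close frequencies).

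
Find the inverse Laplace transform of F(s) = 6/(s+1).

Standard pair: k/(s+a) <-> k*e^(-at)*u(t)
With k=6, a=1: f(t) = 6*e^(-t)*u(t)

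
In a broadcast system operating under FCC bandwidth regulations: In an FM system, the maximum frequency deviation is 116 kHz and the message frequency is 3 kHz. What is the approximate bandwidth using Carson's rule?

Carson's rule: BW = 2*(delta_f + f_m)
= 2*(116 + 3) kHz = 238 kHz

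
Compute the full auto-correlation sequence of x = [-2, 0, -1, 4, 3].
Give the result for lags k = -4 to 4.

r_xx[k] = sum_m x[m]*x[m+k], indexed from 0, for k = -4 to 4:
  r_xx[-4] = x[4]*x[0] = -6
  r_xx[-3] = x[3]*x[0] + x[4]*x[1] = -8
  r_xx[-2] = x[2]*x[0] + x[3]*x[1] + x[4]*x[2] = -1
  r_xx[-1] = x[1]*x[0] + x[2]*x[1] + x[3]*x[2] + x[4]*x[3] = 8
  r_xx[0] = x[0]*x[0] + x[1]*x[1] + x[2]*x[2] + x[3]*x[3] + x[4]*x[4] = 30
  r_xx[1] = x[0]*x[1] + x[1]*x[2] + x[2]*x[3] + x[3]*x[4] = 8
  r_xx[2] = x[0]*x[2] + x[1]*x[3] + x[2]*x[4] = -1
  r_xx[3] = x[0]*x[3] + x[1]*x[4] = -8
  r_xx[4] = x[0]*x[4] = -6
r_xx = [-6, -8, -1, 8, 30, 8, -1, -8, -6]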